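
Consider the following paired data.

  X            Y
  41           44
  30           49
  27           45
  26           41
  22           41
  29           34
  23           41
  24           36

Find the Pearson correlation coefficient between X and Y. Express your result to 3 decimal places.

0.318

n = 8, ΣX = 222, ΣY = 331, ΣX² = 6416, ΣY² = 13857, ΣXY = 9250
nΣXY − ΣXΣY = 74000 − 73482 = 518
nΣX² − (ΣX)² = 51328 − 49284 = 2044; nΣY² − (ΣY)² = 110856 − 109561 = 1295
r = 518 / √(2044 × 1295) = 518 / 1626.9542 ≈ 0.318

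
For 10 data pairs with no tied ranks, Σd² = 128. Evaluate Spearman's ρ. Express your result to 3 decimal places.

0.224

ρ = 1 − 6Σd² / [n(n²−1)] = 1 − 6×128 / (10×99)
  = 1 − 768/990 = 1 − 0.7758 ≈ 0.224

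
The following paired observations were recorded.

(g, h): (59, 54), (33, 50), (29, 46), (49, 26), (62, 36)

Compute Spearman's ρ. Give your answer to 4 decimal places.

Rank g: 4, 2, 1, 3, 5
Rank h: 5, 4, 3, 1, 2
d = rank(g) − rank(h): -1, -2, -2, 2, 3; Σd² = 22
ρ = 1 − 6Σd² / [n(n²−1)] = 1 − 6×22 / (5×24) = 1 − 132/120 ≈ -0.1000

-0.1000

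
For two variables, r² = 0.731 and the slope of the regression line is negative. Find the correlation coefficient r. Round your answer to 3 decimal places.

|r| = √0.731 = 0.855
The association is negative, so r = −0.855.

-0.855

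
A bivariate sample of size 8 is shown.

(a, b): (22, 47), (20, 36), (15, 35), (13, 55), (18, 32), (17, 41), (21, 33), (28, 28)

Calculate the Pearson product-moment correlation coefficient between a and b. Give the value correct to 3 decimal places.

-0.573

n = 8, Σa = 154, Σb = 307, Σa² = 3116, Σb² = 12333, Σab = 5744
nΣab − ΣaΣb = 45952 − 47278 = -1326
nΣa² − (Σa)² = 24928 − 23716 = 1212; nΣb² − (Σb)² = 98664 − 94249 = 4415
r = -1326 / √(1212 × 4415) = -1326 / 2313.2185 ≈ -0.573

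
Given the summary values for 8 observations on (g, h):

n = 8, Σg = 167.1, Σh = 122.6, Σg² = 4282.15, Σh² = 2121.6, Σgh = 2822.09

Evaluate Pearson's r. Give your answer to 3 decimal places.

r = (nΣgh − ΣgΣh) / √[(nΣg² − (Σg)²)(nΣh² − (Σh)²)]
Numerator: 8×2822.09 − 167.1×122.6 = 2090.26
Denominator: √[(34257.2 − 27922.41)(16972.8 − 15030.76)] = √[6334.79 × 1942.04] = 3507.4799
r = 2090.26 / 3507.4799 ≈ 0.596

0.596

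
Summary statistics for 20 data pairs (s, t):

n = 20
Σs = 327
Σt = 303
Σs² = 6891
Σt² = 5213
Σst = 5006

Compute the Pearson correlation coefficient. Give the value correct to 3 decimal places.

0.053

r = (nΣst − ΣsΣt) / √[(nΣs² − (Σs)²)(nΣt² − (Σt)²)]
Numerator: 20×5006 − 327×303 = 1039
Denominator: √[(137820 − 106929)(104260 − 91809)] = √[30891 × 12451] = 19611.8291
r = 1039 / 19611.8291 ≈ 0.053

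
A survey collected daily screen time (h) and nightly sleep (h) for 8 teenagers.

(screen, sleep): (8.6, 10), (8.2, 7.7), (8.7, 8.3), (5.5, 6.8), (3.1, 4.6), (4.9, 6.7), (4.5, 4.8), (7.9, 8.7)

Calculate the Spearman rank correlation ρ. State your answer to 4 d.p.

Rank screen: 7, 6, 8, 4, 1, 3, 2, 5
Rank sleep: 8, 5, 6, 4, 1, 3, 2, 7
d = rank(screen) − rank(sleep): -1, 1, 2, 0, 0, 0, 0, -2; Σd² = 10
ρ = 1 − 6Σd² / [n(n²−1)] = 1 − 6×10 / (8×63) = 1 − 60/504 ≈ 0.8810

0.8810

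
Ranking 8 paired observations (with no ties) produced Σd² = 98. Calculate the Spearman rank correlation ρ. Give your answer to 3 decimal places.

ρ = 1 − 6Σd² / [n(n²−1)] = 1 − 6×98 / (8×63)
  = 1 − 588/504 = 1 − 1.1667 ≈ -0.167

-0.167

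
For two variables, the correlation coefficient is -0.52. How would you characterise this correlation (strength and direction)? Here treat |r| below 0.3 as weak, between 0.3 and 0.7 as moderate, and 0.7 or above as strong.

r = -0.52 < 0 so the relationship is negative.
|r| = 0.52, which falls in the moderate range.

moderate negative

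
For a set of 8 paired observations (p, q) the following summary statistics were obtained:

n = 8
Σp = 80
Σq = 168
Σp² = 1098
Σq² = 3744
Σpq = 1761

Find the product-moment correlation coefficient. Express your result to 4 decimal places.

0.3193

r = (nΣpq − ΣpΣq) / √[(nΣp² − (Σp)²)(nΣq² − (Σq)²)]
Numerator: 8×1761 − 80×168 = 648
Denominator: √[(8784 − 6400)(29952 − 28224)] = √[2384 × 1728] = 2029.6680
r = 648 / 2029.6680 ≈ 0.3193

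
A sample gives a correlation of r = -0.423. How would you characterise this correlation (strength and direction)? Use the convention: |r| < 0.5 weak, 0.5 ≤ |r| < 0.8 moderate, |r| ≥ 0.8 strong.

r = -0.423 < 0 so the relationship is negative.
|r| = 0.423, which falls in the weak range.

weak negative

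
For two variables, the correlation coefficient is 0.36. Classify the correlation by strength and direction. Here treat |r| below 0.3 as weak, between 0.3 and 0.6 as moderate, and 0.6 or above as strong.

r = 0.36 > 0 so the relationship is positive.
|r| = 0.36, which falls in the moderate range.

moderate positive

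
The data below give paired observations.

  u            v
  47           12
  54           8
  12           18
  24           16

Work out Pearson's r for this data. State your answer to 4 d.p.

n = 4, Σu = 137, Σv = 54, Σu² = 5845, Σv² = 788, Σuv = 1596
nΣuv − ΣuΣv = 6384 − 7398 = -1014
nΣu² − (Σu)² = 23380 − 18769 = 4611; nΣv² − (Σv)² = 3152 − 2916 = 236
r = -1014 / √(4611 × 236) = -1014 / 1043.1663 ≈ -0.9720

-0.9720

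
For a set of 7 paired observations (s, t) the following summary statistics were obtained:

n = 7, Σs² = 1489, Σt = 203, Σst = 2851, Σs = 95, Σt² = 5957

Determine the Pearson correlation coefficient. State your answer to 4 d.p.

r = (nΣst − ΣsΣt) / √[(nΣs² − (Σs)²)(nΣt² − (Σt)²)]
Numerator: 7×2851 − 95×203 = 672
Denominator: √[(10423 − 9025)(41699 − 41209)] = √[1398 × 490] = 827.6594
r = 672 / 827.6594 ≈ 0.8119

0.8119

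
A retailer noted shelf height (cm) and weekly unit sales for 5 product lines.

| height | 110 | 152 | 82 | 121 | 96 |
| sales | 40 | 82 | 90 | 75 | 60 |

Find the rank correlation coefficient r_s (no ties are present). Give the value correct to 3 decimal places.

Rank height: 3, 5, 1, 4, 2
Rank sales: 1, 4, 5, 3, 2
d = rank(height) − rank(sales): 2, 1, -4, 1, 0; Σd² = 22
ρ = 1 − 6Σd² / [n(n²−1)] = 1 − 6×22 / (5×24) = 1 − 132/120 ≈ -0.100

-0.100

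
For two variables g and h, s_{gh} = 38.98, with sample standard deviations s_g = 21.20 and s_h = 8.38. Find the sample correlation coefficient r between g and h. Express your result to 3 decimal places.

r = Cov(g,h) / (s_g · s_h) = 38.98 / (21.20 × 8.38)
  = 38.98 / 177.6560 ≈ 0.219

0.219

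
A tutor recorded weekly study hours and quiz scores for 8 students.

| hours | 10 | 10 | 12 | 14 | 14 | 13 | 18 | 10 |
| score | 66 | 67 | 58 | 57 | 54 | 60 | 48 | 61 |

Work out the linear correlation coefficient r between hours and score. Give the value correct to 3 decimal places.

-0.934

n = 8, Σx = 101, Σy = 471, Σx² = 1329, Σy² = 27999, Σxy = 5834
nΣxy − ΣxΣy = 46672 − 47571 = -899
nΣx² − (Σx)² = 10632 − 10201 = 431; nΣy² − (Σy)² = 223992 − 221841 = 2151
r = -899 / √(431 × 2151) = -899 / 962.8505 ≈ -0.934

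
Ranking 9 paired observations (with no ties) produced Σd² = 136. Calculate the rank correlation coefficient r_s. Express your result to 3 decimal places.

-0.133

ρ = 1 − 6Σd² / [n(n²−1)] = 1 − 6×136 / (9×80)
  = 1 − 816/720 = 1 − 1.1333 ≈ -0.133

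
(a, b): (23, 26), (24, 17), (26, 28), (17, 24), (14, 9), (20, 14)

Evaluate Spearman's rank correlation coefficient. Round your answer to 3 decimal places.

0.714

Rank a: 4, 5, 6, 2, 1, 3
Rank b: 5, 3, 6, 4, 1, 2
d = rank(a) − rank(b): -1, 2, 0, -2, 0, 1; Σd² = 10
ρ = 1 − 6Σd² / [n(n²−1)] = 1 − 6×10 / (6×35) = 1 − 60/210 ≈ 0.714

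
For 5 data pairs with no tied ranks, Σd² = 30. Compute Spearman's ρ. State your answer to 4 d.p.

ρ = 1 − 6Σd² / [n(n²−1)] = 1 − 6×30 / (5×24)
  = 1 − 180/120 = 1 − 1.50000 ≈ -0.5000

-0.5000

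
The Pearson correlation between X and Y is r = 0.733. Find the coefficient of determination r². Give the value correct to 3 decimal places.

r² = (0.733)² = 0.537

0.537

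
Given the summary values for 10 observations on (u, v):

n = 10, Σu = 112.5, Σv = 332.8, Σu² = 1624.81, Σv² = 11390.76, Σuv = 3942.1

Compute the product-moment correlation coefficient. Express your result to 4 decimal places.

0.5888

r = (nΣuv − ΣuΣv) / √[(nΣu² − (Σu)²)(nΣv² − (Σv)²)]
Numerator: 10×3942.1 − 112.5×332.8 = 1981
Denominator: √[(16248.1 − 12656.25)(113907.6 − 110755.84)] = √[3591.85 × 3151.76] = 3364.6172
r = 1981 / 3364.6172 ≈ 0.5888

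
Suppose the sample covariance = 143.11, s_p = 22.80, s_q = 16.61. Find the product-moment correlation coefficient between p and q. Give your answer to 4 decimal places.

0.3779

r = Cov(p,q) / (s_p · s_q) = 143.11 / (22.80 × 16.61)
  = 143.11 / 378.7080 ≈ 0.3779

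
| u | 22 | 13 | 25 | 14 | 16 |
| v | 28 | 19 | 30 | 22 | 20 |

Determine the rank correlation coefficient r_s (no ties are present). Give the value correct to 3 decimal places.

Rank u: 4, 1, 5, 2, 3
Rank v: 4, 1, 5, 3, 2
d = rank(u) − rank(v): 0, 0, 0, -1, 1; Σd² = 2
ρ = 1 − 6Σd² / [n(n²−1)] = 1 − 6×2 / (5×24) = 1 − 12/120 ≈ 0.900

0.900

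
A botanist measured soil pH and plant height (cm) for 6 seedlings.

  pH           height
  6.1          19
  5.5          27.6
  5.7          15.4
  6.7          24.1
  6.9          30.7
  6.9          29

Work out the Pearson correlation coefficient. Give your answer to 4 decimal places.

n = 6, Σx = 37.8, Σy = 145.8, Σx² = 240.06, Σy² = 3724.22, Σxy = 928.88
nΣxy − ΣxΣy = 5573.28 − 5511.24 = 62.04
nΣx² − (Σx)² = 1440.36 − 1428.84 = 11.52; nΣy² − (Σy)² = 22345.32 − 21257.64 = 1087.68
r = 62.04 / √(11.52 × 1087.68) = 62.04 / 111.9378 ≈ 0.5542

0.5542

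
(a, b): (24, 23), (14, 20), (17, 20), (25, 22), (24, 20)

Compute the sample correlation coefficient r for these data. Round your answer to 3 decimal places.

0.640

n = 5, Σa = 104, Σb = 105, Σa² = 2262, Σb² = 2213, Σab = 2202
nΣab − ΣaΣb = 11010 − 10920 = 90
nΣa² − (Σa)² = 11310 − 10816 = 494; nΣb² − (Σb)² = 11065 − 11025 = 40
r = 90 / √(494 × 40) = 90 / 140.5703 ≈ 0.640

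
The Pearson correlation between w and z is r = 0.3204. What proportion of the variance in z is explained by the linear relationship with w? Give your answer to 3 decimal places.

r² = (0.3204)² = 0.103

0.103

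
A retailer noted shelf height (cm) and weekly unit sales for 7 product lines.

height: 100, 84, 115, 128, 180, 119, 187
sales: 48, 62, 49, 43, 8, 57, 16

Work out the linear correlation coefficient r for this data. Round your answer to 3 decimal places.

-0.948

n = 7, Σx = 913, Σy = 283, Σx² = 128195, Σy² = 13967, Σxy = 32362
nΣxy − ΣxΣy = 226534 − 258379 = -31845
nΣx² − (Σx)² = 897365 − 833569 = 63796; nΣy² − (Σy)² = 97769 − 80089 = 17680
r = -31845 / √(63796 × 17680) = -31845 / 33584.4202 ≈ -0.948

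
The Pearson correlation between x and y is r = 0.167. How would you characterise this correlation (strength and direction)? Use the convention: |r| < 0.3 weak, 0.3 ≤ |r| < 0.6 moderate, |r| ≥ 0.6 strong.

weak positive

r = 0.167 > 0 so the relationship is positive.
|r| = 0.167, which falls in the weak range.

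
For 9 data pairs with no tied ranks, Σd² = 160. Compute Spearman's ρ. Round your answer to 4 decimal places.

-0.3333

ρ = 1 − 6Σd² / [n(n²−1)] = 1 − 6×160 / (9×80)
  = 1 − 960/720 = 1 − 1.33333 ≈ -0.3333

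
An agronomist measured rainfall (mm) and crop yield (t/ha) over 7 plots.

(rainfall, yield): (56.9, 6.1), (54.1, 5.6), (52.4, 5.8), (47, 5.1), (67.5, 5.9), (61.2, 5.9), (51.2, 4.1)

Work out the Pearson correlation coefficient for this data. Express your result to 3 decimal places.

n = 7, Σx = 390.3, Σy = 38.5, Σx² = 22042.31, Σy² = 214.65, Σxy = 2162.92
nΣxy − ΣxΣy = 15140.44 − 15026.55 = 113.89
nΣx² − (Σx)² = 154296.17 − 152334.09 = 1962.08; nΣy² − (Σy)² = 1502.55 − 1482.25 = 20.3
r = 113.89 / √(1962.08 × 20.3) = 113.89 / 199.5751 ≈ 0.571

0.571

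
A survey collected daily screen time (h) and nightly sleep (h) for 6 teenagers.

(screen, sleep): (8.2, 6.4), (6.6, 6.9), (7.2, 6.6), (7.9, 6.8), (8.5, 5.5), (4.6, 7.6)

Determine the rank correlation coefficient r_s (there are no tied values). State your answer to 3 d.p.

Rank screen: 5, 2, 3, 4, 6, 1
Rank sleep: 2, 5, 3, 4, 1, 6
d = rank(screen) − rank(sleep): 3, -3, 0, 0, 5, -5; Σd² = 68
ρ = 1 − 6Σd² / [n(n²−1)] = 1 − 6×68 / (6×35) = 1 − 408/210 ≈ -0.943

-0.943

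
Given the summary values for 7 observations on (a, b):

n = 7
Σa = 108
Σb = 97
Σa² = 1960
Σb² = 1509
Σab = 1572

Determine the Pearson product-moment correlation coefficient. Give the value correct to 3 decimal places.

0.343

r = (nΣab − ΣaΣb) / √[(nΣa² − (Σa)²)(nΣb² − (Σb)²)]
Numerator: 7×1572 − 108×97 = 528
Denominator: √[(13720 − 11664)(10563 − 9409)] = √[2056 × 1154] = 1540.3324
r = 528 / 1540.3324 ≈ 0.343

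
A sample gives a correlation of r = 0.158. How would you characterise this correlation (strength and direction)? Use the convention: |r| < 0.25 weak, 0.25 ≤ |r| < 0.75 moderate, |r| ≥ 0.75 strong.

weak positive

r = 0.158 > 0 so the relationship is positive.
|r| = 0.158, which falls in the weak range.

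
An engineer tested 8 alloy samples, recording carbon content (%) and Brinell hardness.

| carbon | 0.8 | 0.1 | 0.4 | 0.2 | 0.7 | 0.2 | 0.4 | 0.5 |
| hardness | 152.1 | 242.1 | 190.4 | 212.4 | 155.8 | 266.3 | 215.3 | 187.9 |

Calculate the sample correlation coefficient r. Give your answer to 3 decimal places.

n = 8, Σx = 3.3, Σy = 1622.3, Σx² = 1.79, Σy² = 339962.57, Σxy = 606.92
nΣxy − ΣxΣy = 4855.36 − 5353.59 = -498.23
nΣx² − (Σx)² = 14.32 − 10.89 = 3.43; nΣy² − (Σy)² = 2719700.56 − 2631857.29 = 87843.27
r = -498.23 / √(3.43 × 87843.27) = -498.23 / 548.9102 ≈ -0.908

-0.908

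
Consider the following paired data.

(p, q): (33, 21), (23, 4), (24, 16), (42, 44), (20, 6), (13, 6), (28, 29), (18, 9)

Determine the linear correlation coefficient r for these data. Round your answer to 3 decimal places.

n = 8, Σp = 201, Σq = 135, Σp² = 5635, Σq² = 3643, Σpq = 4189
nΣpq − ΣpΣq = 33512 − 27135 = 6377
nΣp² − (Σp)² = 45080 − 40401 = 4679; nΣq² − (Σq)² = 29144 − 18225 = 10919
r = 6377 / √(4679 × 10919) = 6377 / 7147.7270 ≈ 0.892

0.892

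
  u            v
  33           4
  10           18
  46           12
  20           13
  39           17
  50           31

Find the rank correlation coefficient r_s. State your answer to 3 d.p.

0.143

Rank u: 3, 1, 5, 2, 4, 6
Rank v: 1, 5, 2, 3, 4, 6
d = rank(u) − rank(v): 2, -4, 3, -1, 0, 0; Σd² = 30
ρ = 1 − 6Σd² / [n(n²−1)] = 1 − 6×30 / (6×35) = 1 − 180/210 ≈ 0.143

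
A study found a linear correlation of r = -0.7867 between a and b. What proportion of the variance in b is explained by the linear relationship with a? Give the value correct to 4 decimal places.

0.6189

r² = (-0.7867)² = 0.6189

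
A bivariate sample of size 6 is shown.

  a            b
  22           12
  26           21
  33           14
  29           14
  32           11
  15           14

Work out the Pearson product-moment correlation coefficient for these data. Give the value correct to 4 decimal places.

n = 6, Σa = 157, Σb = 86, Σa² = 4339, Σb² = 1294, Σab = 2240
nΣab − ΣaΣb = 13440 − 13502 = -62
nΣa² − (Σa)² = 26034 − 24649 = 1385; nΣb² − (Σb)² = 7764 − 7396 = 368
r = -62 / √(1385 × 368) = -62 / 713.9188 ≈ -0.0868

-0.0868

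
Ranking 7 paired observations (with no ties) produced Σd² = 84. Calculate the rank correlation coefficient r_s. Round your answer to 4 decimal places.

-0.5000

ρ = 1 − 6Σd² / [n(n²−1)] = 1 − 6×84 / (7×48)
  = 1 − 504/336 = 1 − 1.50000 ≈ -0.5000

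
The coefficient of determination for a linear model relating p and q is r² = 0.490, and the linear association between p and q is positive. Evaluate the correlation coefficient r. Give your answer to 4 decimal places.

|r| = √0.490 = 0.7000
The association is positive, so r = 0.7000.

0.7000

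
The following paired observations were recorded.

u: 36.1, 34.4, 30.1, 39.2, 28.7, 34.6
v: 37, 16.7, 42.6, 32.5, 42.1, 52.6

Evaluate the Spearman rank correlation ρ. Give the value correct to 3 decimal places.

-0.314

Rank u: 5, 3, 2, 6, 1, 4
Rank v: 3, 1, 5, 2, 4, 6
d = rank(u) − rank(v): 2, 2, -3, 4, -3, -2; Σd² = 46
ρ = 1 − 6Σd² / [n(n²−1)] = 1 − 6×46 / (6×35) = 1 − 276/210 ≈ -0.314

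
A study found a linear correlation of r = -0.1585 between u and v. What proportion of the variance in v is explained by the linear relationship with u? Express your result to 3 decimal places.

r² = (-0.1585)² = 0.025

0.025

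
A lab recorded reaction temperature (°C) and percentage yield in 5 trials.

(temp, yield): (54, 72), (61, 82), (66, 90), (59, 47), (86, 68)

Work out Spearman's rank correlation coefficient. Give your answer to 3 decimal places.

0.200

Rank temp: 1, 3, 4, 2, 5
Rank yield: 3, 4, 5, 1, 2
d = rank(temp) − rank(yield): -2, -1, -1, 1, 3; Σd² = 16
ρ = 1 − 6Σd² / [n(n²−1)] = 1 − 6×16 / (5×24) = 1 − 96/120 ≈ 0.200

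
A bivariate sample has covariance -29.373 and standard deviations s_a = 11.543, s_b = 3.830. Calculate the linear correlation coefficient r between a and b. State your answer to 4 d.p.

r = Cov(a,b) / (s_a · s_b) = -29.373 / (11.543 × 3.830)
  = -29.373 / 44.2097 ≈ -0.6644

-0.6644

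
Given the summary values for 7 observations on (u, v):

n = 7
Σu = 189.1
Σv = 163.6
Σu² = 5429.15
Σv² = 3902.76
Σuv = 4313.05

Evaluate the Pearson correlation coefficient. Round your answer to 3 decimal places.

r = (nΣuv − ΣuΣv) / √[(nΣu² − (Σu)²)(nΣv² − (Σv)²)]
Numerator: 7×4313.05 − 189.1×163.6 = -745.41
Denominator: √[(38004.05 − 35758.81)(27319.32 − 26764.96)] = √[2245.24 × 554.36] = 1115.6484
r = -745.41 / 1115.6484 ≈ -0.668

-0.668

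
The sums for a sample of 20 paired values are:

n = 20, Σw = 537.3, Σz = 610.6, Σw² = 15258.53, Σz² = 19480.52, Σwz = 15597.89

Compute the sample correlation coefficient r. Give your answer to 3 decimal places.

r = (nΣwz − ΣwΣz) / √[(nΣw² − (Σw)²)(nΣz² − (Σz)²)]
Numerator: 20×15597.89 − 537.3×610.6 = -16117.58
Denominator: √[(305170.6 − 288691.29)(389610.4 − 372832.36)] = √[16479.31 × 16778.04] = 16628.0042
r = -16117.58 / 16628.0042 ≈ -0.969

-0.969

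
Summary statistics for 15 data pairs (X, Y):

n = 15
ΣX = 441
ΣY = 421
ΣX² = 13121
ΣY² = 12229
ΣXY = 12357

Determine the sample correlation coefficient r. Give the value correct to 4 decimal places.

r = (nΣXY − ΣXΣY) / √[(nΣX² − (ΣX)²)(nΣY² − (ΣY)²)]
Numerator: 15×12357 − 441×421 = -306
Denominator: √[(196815 − 194481)(183435 − 177241)] = √[2334 × 6194] = 3802.2094
r = -306 / 3802.2094 ≈ -0.0805

-0.0805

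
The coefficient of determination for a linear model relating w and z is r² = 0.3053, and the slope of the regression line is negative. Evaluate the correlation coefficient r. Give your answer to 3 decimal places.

|r| = √0.3053 = 0.553
The association is negative, so r = −0.553.

-0.553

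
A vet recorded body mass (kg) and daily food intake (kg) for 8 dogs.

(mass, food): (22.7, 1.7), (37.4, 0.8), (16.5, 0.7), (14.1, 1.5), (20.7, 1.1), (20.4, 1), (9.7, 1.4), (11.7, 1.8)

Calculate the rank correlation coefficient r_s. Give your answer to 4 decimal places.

-0.3571

Rank mass: 7, 8, 4, 3, 6, 5, 1, 2
Rank food: 7, 2, 1, 6, 4, 3, 5, 8
d = rank(mass) − rank(food): 0, 6, 3, -3, 2, 2, -4, -6; Σd² = 114
ρ = 1 − 6Σd² / [n(n²−1)] = 1 − 6×114 / (8×63) = 1 − 684/504 ≈ -0.3571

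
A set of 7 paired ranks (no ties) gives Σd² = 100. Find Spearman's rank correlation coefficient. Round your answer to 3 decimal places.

-0.786

ρ = 1 − 6Σd² / [n(n²−1)] = 1 − 6×100 / (7×48)
  = 1 − 600/336 = 1 − 1.7857 ≈ -0.786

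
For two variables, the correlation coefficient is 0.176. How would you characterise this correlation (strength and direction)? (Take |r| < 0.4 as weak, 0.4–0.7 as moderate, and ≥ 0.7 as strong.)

r = 0.176 > 0 so the relationship is positive.
|r| = 0.176, which falls in the weak range.

weak positive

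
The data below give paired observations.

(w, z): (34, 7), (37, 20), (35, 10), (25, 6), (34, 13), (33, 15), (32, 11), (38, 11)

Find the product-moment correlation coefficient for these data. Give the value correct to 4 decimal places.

n = 8, Σw = 268, Σz = 93, Σw² = 9088, Σz² = 1221, Σwz = 3185
nΣwz − ΣwΣz = 25480 − 24924 = 556
nΣw² − (Σw)² = 72704 − 71824 = 880; nΣz² − (Σz)² = 9768 − 8649 = 1119
r = 556 / √(880 × 1119) = 556 / 992.3306 ≈ 0.5603

0.5603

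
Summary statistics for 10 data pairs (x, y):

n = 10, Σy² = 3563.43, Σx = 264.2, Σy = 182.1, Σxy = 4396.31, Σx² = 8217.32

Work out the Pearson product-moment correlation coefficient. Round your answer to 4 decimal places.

-0.7497

r = (nΣxy − ΣxΣy) / √[(nΣx² − (Σx)²)(nΣy² − (Σy)²)]
Numerator: 10×4396.31 − 264.2×182.1 = -4147.72
Denominator: √[(82173.2 − 69801.64)(35634.3 − 33160.41)] = √[12371.56 × 2473.89] = 5532.2580
r = -4147.72 / 5532.2580 ≈ -0.7497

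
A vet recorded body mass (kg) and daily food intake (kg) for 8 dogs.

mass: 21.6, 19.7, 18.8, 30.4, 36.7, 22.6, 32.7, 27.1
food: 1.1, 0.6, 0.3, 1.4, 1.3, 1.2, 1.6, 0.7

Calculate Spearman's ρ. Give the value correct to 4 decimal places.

0.8571

Rank mass: 3, 2, 1, 6, 8, 4, 7, 5
Rank food: 4, 2, 1, 7, 6, 5, 8, 3
d = rank(mass) − rank(food): -1, 0, 0, -1, 2, -1, -1, 2; Σd² = 12
ρ = 1 − 6Σd² / [n(n²−1)] = 1 − 6×12 / (8×63) = 1 − 72/504 ≈ 0.8571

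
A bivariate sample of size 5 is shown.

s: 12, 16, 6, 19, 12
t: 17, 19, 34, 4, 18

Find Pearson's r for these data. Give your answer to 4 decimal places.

n = 5, Σs = 65, Σt = 92, Σs² = 941, Σt² = 2146, Σst = 1004
nΣst − ΣsΣt = 5020 − 5980 = -960
nΣs² − (Σs)² = 4705 − 4225 = 480; nΣt² − (Σt)² = 10730 − 8464 = 2266
r = -960 / √(480 × 2266) = -960 / 1042.9190 ≈ -0.9205

-0.9205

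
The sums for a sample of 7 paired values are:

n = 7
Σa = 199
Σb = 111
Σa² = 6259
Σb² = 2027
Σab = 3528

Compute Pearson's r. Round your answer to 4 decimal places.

0.9294

r = (nΣab − ΣaΣb) / √[(nΣa² − (Σa)²)(nΣb² − (Σb)²)]
Numerator: 7×3528 − 199×111 = 2607
Denominator: √[(43813 − 39601)(14189 − 12321)] = √[4212 × 1868] = 2804.9984
r = 2607 / 2804.9984 ≈ 0.9294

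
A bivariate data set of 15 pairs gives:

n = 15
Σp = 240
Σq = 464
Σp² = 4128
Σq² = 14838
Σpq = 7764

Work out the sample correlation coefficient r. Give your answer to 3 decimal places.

r = (nΣpq − ΣpΣq) / √[(nΣp² − (Σp)²)(nΣq² − (Σq)²)]
Numerator: 15×7764 − 240×464 = 5100
Denominator: √[(61920 − 57600)(222570 − 215296)] = √[4320 × 7274] = 5605.6828
r = 5100 / 5605.6828 ≈ 0.910

0.910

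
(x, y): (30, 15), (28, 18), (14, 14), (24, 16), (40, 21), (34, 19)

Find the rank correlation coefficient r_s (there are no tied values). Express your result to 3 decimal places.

0.829

Rank x: 4, 3, 1, 2, 6, 5
Rank y: 2, 4, 1, 3, 6, 5
d = rank(x) − rank(y): 2, -1, 0, -1, 0, 0; Σd² = 6
ρ = 1 − 6Σd² / [n(n²−1)] = 1 − 6×6 / (6×35) = 1 − 36/210 ≈ 0.829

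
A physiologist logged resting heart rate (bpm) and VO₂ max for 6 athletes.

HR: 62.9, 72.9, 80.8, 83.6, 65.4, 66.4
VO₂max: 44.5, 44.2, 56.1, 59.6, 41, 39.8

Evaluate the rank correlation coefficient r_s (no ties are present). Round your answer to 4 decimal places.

Rank HR: 1, 4, 5, 6, 2, 3
Rank VO₂max: 4, 3, 5, 6, 2, 1
d = rank(HR) − rank(VO₂max): -3, 1, 0, 0, 0, 2; Σd² = 14
ρ = 1 − 6Σd² / [n(n²−1)] = 1 − 6×14 / (6×35) = 1 − 84/210 ≈ 0.6000

0.6000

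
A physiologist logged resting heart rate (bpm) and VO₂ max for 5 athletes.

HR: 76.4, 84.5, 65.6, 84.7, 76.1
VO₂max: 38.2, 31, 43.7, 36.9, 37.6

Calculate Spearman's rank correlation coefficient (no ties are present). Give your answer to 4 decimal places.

Rank HR: 3, 4, 1, 5, 2
Rank VO₂max: 4, 1, 5, 2, 3
d = rank(HR) − rank(VO₂max): -1, 3, -4, 3, -1; Σd² = 36
ρ = 1 − 6Σd² / [n(n²−1)] = 1 − 6×36 / (5×24) = 1 − 216/120 ≈ -0.8000

-0.8000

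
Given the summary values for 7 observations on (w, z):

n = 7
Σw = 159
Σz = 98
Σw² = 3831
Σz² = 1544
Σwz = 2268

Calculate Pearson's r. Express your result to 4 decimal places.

0.2162

r = (nΣwz − ΣwΣz) / √[(nΣw² − (Σw)²)(nΣz² − (Σz)²)]
Numerator: 7×2268 − 159×98 = 294
Denominator: √[(26817 − 25281)(10808 − 9604)] = √[1536 × 1204] = 1359.9059
r = 294 / 1359.9059 ≈ 0.2162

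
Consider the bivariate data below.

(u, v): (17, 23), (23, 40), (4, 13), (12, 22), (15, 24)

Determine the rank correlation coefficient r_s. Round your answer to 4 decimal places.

0.9000

Rank u: 4, 5, 1, 2, 3
Rank v: 3, 5, 1, 2, 4
d = rank(u) − rank(v): 1, 0, 0, 0, -1; Σd² = 2
ρ = 1 − 6Σd² / [n(n²−1)] = 1 − 6×2 / (5×24) = 1 − 12/120 ≈ 0.9000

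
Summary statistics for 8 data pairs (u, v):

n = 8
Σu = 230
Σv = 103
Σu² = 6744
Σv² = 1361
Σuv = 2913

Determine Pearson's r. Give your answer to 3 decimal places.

-0.712

r = (nΣuv − ΣuΣv) / √[(nΣu² − (Σu)²)(nΣv² − (Σv)²)]
Numerator: 8×2913 − 230×103 = -386
Denominator: √[(53952 − 52900)(10888 − 10609)] = √[1052 × 279] = 541.7638
r = -386 / 541.7638 ≈ -0.712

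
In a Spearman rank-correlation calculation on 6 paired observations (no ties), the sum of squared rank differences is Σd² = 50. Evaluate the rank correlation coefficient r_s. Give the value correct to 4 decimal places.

ρ = 1 − 6Σd² / [n(n²−1)] = 1 − 6×50 / (6×35)
  = 1 − 300/210 = 1 − 1.42857 ≈ -0.4286

-0.4286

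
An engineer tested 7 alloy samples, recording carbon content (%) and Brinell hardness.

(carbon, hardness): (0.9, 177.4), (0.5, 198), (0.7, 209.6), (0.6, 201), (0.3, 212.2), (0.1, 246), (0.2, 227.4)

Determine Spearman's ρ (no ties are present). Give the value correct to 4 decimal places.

Rank carbon: 7, 4, 6, 5, 3, 1, 2
Rank hardness: 1, 2, 4, 3, 5, 7, 6
d = rank(carbon) − rank(hardness): 6, 2, 2, 2, -2, -6, -4; Σd² = 104
ρ = 1 − 6Σd² / [n(n²−1)] = 1 − 6×104 / (7×48) = 1 − 624/336 ≈ -0.8571

-0.8571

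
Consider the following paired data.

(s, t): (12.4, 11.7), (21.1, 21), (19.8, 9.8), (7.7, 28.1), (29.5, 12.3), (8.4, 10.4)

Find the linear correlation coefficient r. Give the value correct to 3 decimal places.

n = 6, Σs = 98.9, Σt = 93.3, Σs² = 1991.11, Σt² = 1722.99, Σst = 1448.8
nΣst − ΣsΣt = 8692.8 − 9227.37 = -534.57
nΣs² − (Σs)² = 11946.66 − 9781.21 = 2165.45; nΣt² − (Σt)² = 10337.94 − 8704.89 = 1633.05
r = -534.57 / √(2165.45 × 1633.05) = -534.57 / 1880.5021 ≈ -0.284

-0.284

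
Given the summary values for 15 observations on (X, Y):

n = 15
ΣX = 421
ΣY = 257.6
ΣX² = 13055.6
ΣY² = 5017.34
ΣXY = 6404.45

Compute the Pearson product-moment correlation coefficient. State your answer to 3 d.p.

r = (nΣXY − ΣXΣY) / √[(nΣX² − (ΣX)²)(nΣY² − (ΣY)²)]
Numerator: 15×6404.45 − 421×257.6 = -12382.85
Denominator: √[(195834 − 177241)(75260.1 − 66357.76)] = √[18593 × 8902.34] = 12865.5046
r = -12382.85 / 12865.5046 ≈ -0.962

-0.962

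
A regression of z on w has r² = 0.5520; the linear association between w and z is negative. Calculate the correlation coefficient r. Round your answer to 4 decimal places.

|r| = √0.5520 = 0.7430
The association is negative, so r = −0.7430.

-0.7430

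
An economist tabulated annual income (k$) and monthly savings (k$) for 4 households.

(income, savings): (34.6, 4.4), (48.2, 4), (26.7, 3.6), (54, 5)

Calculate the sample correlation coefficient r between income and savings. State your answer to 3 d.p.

n = 4, Σx = 163.5, Σy = 17, Σx² = 7149.29, Σy² = 73.32, Σxy = 711.16
nΣxy − ΣxΣy = 2844.64 − 2779.5 = 65.14
nΣx² − (Σx)² = 28597.16 − 26732.25 = 1864.91; nΣy² − (Σy)² = 293.28 − 289 = 4.28
r = 65.14 / √(1864.91 × 4.28) = 65.14 / 89.3410 ≈ 0.729

0.729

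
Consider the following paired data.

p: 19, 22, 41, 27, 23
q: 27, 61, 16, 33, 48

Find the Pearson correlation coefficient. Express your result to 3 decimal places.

n = 5, Σp = 132, Σq = 185, Σp² = 3784, Σq² = 8099, Σpq = 4506
nΣpq − ΣpΣq = 22530 − 24420 = -1890
nΣp² − (Σp)² = 18920 − 17424 = 1496; nΣq² − (Σq)² = 40495 − 34225 = 6270
r = -1890 / √(1496 × 6270) = -1890 / 3062.6655 ≈ -0.617

-0.617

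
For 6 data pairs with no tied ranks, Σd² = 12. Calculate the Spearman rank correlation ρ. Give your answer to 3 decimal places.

0.657

ρ = 1 − 6Σd² / [n(n²−1)] = 1 − 6×12 / (6×35)
  = 1 − 72/210 = 1 − 0.3429 ≈ 0.657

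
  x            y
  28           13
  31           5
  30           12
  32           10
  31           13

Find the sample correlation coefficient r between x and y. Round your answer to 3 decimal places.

-0.451

n = 5, Σx = 152, Σy = 53, Σx² = 4630, Σy² = 607, Σxy = 1602
nΣxy − ΣxΣy = 8010 − 8056 = -46
nΣx² − (Σx)² = 23150 − 23104 = 46; nΣy² − (Σy)² = 3035 − 2809 = 226
r = -46 / √(46 × 226) = -46 / 101.9608 ≈ -0.451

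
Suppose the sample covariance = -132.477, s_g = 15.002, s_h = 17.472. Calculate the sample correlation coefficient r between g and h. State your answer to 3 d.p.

-0.505

r = Cov(g,h) / (s_g · s_h) = -132.477 / (15.002 × 17.472)
  = -132.477 / 262.1149 ≈ -0.505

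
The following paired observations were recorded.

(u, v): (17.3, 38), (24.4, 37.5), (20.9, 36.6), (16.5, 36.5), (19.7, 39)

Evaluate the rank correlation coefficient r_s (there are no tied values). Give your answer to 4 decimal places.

0.2000

Rank u: 2, 5, 4, 1, 3
Rank v: 4, 3, 2, 1, 5
d = rank(u) − rank(v): -2, 2, 2, 0, -2; Σd² = 16
ρ = 1 − 6Σd² / [n(n²−1)] = 1 − 6×16 / (5×24) = 1 − 96/120 ≈ 0.2000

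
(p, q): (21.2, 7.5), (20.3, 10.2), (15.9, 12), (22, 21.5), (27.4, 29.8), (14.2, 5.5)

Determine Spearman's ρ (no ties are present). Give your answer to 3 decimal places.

0.771

Rank p: 4, 3, 2, 5, 6, 1
Rank q: 2, 3, 4, 5, 6, 1
d = rank(p) − rank(q): 2, 0, -2, 0, 0, 0; Σd² = 8
ρ = 1 − 6Σd² / [n(n²−1)] = 1 − 6×8 / (6×35) = 1 − 48/210 ≈ 0.771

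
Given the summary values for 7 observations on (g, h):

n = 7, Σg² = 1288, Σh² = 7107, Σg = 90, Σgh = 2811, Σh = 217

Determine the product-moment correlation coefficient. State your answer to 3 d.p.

0.094

r = (nΣgh − ΣgΣh) / √[(nΣg² − (Σg)²)(nΣh² − (Σh)²)]
Numerator: 7×2811 − 90×217 = 147
Denominator: √[(9016 − 8100)(49749 − 47089)] = √[916 × 2660] = 1560.9484
r = 147 / 1560.9484 ≈ 0.094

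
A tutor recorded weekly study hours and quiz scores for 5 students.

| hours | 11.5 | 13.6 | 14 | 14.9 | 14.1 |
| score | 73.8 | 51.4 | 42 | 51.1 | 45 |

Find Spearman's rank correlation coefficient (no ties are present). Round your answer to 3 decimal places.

-0.600

Rank hours: 1, 2, 3, 5, 4
Rank score: 5, 4, 1, 3, 2
d = rank(hours) − rank(score): -4, -2, 2, 2, 2; Σd² = 32
ρ = 1 − 6Σd² / [n(n²−1)] = 1 − 6×32 / (5×24) = 1 − 192/120 ≈ -0.600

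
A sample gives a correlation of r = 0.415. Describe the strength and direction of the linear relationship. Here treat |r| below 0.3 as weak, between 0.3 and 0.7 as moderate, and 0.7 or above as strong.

moderate positive

r = 0.415 > 0 so the relationship is positive.
|r| = 0.415, which falls in the moderate range.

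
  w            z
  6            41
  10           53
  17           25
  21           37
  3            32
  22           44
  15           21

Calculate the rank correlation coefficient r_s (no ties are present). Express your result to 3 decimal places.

Rank w: 2, 3, 5, 6, 1, 7, 4
Rank z: 5, 7, 2, 4, 3, 6, 1
d = rank(w) − rank(z): -3, -4, 3, 2, -2, 1, 3; Σd² = 52
ρ = 1 − 6Σd² / [n(n²−1)] = 1 − 6×52 / (7×48) = 1 − 312/336 ≈ 0.071

0.071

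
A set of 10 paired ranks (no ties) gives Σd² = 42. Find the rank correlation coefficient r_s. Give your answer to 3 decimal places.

ρ = 1 − 6Σd² / [n(n²−1)] = 1 − 6×42 / (10×99)
  = 1 − 252/990 = 1 − 0.2545 ≈ 0.745

0.745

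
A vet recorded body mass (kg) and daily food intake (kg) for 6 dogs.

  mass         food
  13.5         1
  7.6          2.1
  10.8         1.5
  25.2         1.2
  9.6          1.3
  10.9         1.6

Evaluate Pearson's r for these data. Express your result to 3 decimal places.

-0.554

n = 6, Σx = 77.6, Σy = 8.7, Σx² = 1202.66, Σy² = 13.35, Σxy = 105.82
nΣxy − ΣxΣy = 634.92 − 675.12 = -40.2
nΣx² − (Σx)² = 7215.96 − 6021.76 = 1194.2; nΣy² − (Σy)² = 80.1 − 75.69 = 4.41
r = -40.2 / √(1194.2 × 4.41) = -40.2 / 72.5701 ≈ -0.554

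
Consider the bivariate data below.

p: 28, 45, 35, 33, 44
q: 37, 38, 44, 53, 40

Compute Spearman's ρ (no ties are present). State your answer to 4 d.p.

0.0000

Rank p: 1, 5, 3, 2, 4
Rank q: 1, 2, 4, 5, 3
d = rank(p) − rank(q): 0, 3, -1, -3, 1; Σd² = 20
ρ = 1 − 6Σd² / [n(n²−1)] = 1 − 6×20 / (5×24) = 1 − 120/120 ≈ 0.0000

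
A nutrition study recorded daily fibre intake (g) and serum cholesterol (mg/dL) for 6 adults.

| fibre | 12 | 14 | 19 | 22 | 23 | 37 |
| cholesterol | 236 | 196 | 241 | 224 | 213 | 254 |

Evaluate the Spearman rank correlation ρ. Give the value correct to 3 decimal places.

0.314

Rank fibre: 1, 2, 3, 4, 5, 6
Rank cholesterol: 4, 1, 5, 3, 2, 6
d = rank(fibre) − rank(cholesterol): -3, 1, -2, 1, 3, 0; Σd² = 24
ρ = 1 − 6Σd² / [n(n²−1)] = 1 − 6×24 / (6×35) = 1 − 144/210 ≈ 0.314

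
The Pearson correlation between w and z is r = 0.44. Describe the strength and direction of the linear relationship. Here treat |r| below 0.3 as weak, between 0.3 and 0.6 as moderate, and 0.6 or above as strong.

r = 0.44 > 0 so the relationship is positive.
|r| = 0.44, which falls in the moderate range.

moderate positive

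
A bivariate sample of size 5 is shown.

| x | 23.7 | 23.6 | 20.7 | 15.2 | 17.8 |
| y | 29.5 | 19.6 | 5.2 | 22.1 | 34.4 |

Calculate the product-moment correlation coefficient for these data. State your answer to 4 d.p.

-0.1245

n = 5, Σx = 101, Σy = 110.8, Σx² = 2095.02, Σy² = 2953.22, Σxy = 2217.59
nΣxy − ΣxΣy = 11087.95 − 11190.8 = -102.85
nΣx² − (Σx)² = 10475.1 − 10201 = 274.1; nΣy² − (Σy)² = 14766.1 − 12276.64 = 2489.46
r = -102.85 / √(274.1 × 2489.46) = -102.85 / 826.0514 ≈ -0.1245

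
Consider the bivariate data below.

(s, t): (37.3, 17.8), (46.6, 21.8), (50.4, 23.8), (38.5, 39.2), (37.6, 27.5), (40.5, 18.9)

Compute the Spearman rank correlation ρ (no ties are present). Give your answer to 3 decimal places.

0.143

Rank s: 1, 5, 6, 3, 2, 4
Rank t: 1, 3, 4, 6, 5, 2
d = rank(s) − rank(t): 0, 2, 2, -3, -3, 2; Σd² = 30
ρ = 1 − 6Σd² / [n(n²−1)] = 1 − 6×30 / (6×35) = 1 − 180/210 ≈ 0.143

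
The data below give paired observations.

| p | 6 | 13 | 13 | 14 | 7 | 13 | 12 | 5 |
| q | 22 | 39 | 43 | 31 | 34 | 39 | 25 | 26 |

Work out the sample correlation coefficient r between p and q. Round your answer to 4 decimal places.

0.6062

n = 8, Σp = 83, Σq = 259, Σp² = 957, Σq² = 8793, Σpq = 2807
nΣpq − ΣpΣq = 22456 − 21497 = 959
nΣp² − (Σp)² = 7656 − 6889 = 767; nΣq² − (Σq)² = 70344 − 67081 = 3263
r = 959 / √(767 × 3263) = 959 / 1581.9991 ≈ 0.6062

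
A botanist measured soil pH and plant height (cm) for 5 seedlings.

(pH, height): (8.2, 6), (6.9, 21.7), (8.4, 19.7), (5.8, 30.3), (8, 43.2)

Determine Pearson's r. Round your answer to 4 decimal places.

-0.2686

n = 5, Σx = 37.3, Σy = 120.9, Σx² = 283.05, Σy² = 3679.31, Σxy = 885.75
nΣxy − ΣxΣy = 4428.75 − 4509.57 = -80.82
nΣx² − (Σx)² = 1415.25 − 1391.29 = 23.96; nΣy² − (Σy)² = 18396.55 − 14616.81 = 3779.74
r = -80.82 / √(23.96 × 3779.74) = -80.82 / 300.9362 ≈ -0.2686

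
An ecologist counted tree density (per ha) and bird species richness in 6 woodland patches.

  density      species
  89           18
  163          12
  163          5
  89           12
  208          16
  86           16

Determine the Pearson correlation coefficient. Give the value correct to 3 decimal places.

n = 6, Σx = 798, Σy = 79, Σx² = 119640, Σy² = 1149, Σxy = 10145
nΣxy − ΣxΣy = 60870 − 63042 = -2172
nΣx² − (Σx)² = 717840 − 636804 = 81036; nΣy² − (Σy)² = 6894 − 6241 = 653
r = -2172 / √(81036 × 653) = -2172 / 7274.3734 ≈ -0.299

-0.299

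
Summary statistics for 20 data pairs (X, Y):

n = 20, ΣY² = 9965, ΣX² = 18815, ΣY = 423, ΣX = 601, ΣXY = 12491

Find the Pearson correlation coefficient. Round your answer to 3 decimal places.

r = (nΣXY − ΣXΣY) / √[(nΣX² − (ΣX)²)(nΣY² − (ΣY)²)]
Numerator: 20×12491 − 601×423 = -4403
Denominator: √[(376300 − 361201)(199300 − 178929)] = √[15099 × 20371] = 17538.0081
r = -4403 / 17538.0081 ≈ -0.251

-0.251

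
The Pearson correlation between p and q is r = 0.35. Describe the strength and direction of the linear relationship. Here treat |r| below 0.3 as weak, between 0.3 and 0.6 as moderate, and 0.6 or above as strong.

r = 0.35 > 0 so the relationship is positive.
|r| = 0.35, which falls in the moderate range.

moderate positive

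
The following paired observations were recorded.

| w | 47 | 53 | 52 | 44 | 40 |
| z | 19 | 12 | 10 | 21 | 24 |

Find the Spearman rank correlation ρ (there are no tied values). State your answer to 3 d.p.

-0.900

Rank w: 3, 5, 4, 2, 1
Rank z: 3, 2, 1, 4, 5
d = rank(w) − rank(z): 0, 3, 3, -2, -4; Σd² = 38
ρ = 1 − 6Σd² / [n(n²−1)] = 1 − 6×38 / (5×24) = 1 − 228/120 ≈ -0.900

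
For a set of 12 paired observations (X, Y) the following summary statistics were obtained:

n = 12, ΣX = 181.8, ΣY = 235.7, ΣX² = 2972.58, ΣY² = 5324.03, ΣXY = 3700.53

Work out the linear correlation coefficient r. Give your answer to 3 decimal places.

r = (nΣXY − ΣXΣY) / √[(nΣX² − (ΣX)²)(nΣY² − (ΣY)²)]
Numerator: 12×3700.53 − 181.8×235.7 = 1556.1
Denominator: √[(35670.96 − 33051.24)(63888.36 − 55554.49)] = √[2619.72 × 8333.87] = 4672.5160
r = 1556.1 / 4672.5160 ≈ 0.333

0.333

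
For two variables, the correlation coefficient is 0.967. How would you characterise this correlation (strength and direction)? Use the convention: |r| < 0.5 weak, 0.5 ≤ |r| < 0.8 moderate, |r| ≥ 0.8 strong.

r = 0.967 > 0 so the relationship is positive.
|r| = 0.967, which falls in the strong range.

strong positive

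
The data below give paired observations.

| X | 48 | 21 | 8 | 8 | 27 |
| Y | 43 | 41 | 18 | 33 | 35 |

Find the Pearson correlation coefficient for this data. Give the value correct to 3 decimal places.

n = 5, ΣX = 112, ΣY = 170, ΣX² = 3602, ΣY² = 6168, ΣXY = 4278
nΣXY − ΣXΣY = 21390 − 19040 = 2350
nΣX² − (ΣX)² = 18010 − 12544 = 5466; nΣY² − (ΣY)² = 30840 − 28900 = 1940
r = 2350 / √(5466 × 1940) = 2350 / 3256.3845 ≈ 0.722

0.722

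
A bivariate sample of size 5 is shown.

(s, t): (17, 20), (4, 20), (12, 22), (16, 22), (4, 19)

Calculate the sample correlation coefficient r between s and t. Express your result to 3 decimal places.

0.597

n = 5, Σs = 53, Σt = 103, Σs² = 721, Σt² = 2129, Σst = 1112
nΣst − ΣsΣt = 5560 − 5459 = 101
nΣs² − (Σs)² = 3605 − 2809 = 796; nΣt² − (Σt)² = 10645 − 10609 = 36
r = 101 / √(796 × 36) = 101 / 169.2808 ≈ 0.597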